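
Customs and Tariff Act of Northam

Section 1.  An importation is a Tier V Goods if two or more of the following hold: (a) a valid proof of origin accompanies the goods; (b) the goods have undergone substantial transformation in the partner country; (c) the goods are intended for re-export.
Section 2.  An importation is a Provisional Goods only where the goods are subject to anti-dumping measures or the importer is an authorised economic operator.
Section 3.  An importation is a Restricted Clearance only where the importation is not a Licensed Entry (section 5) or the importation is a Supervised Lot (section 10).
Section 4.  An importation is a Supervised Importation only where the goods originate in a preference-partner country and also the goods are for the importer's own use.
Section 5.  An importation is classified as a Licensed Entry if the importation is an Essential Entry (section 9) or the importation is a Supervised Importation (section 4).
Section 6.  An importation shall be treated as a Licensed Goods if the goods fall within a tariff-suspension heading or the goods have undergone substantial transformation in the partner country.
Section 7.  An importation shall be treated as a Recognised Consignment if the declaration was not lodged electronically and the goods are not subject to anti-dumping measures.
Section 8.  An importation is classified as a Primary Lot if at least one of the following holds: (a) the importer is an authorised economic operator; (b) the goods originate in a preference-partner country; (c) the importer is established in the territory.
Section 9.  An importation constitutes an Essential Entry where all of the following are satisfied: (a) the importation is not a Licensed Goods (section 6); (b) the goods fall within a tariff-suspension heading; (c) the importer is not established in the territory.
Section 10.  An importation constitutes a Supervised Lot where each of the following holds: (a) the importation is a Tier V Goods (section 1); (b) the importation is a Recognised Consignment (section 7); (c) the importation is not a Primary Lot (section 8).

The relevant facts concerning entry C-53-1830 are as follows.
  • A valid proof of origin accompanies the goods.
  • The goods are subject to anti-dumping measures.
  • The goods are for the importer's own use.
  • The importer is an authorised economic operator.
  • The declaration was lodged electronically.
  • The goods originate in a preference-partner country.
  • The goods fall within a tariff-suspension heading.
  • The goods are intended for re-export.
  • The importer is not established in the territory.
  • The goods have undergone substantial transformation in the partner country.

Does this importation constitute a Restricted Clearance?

section 6 — Licensed Goods: [the goods fall within a tariff-suspension heading? yes] OR [the goods have undergone substantial transformation in the partner country? yes] → satisfied.
section 9 — Essential Entry: [not a Licensed Goods (section 6)? no] AND [the goods fall within a tariff-suspension heading? yes] AND [the importer is not established in the territory? yes] → not satisfied.
section 4 — Supervised Importation: [the goods originate in a preference-partner country? yes] AND [the goods are for the importer's own use? yes] → satisfied.
section 5 — Licensed Entry: [Essential Entry (section 9)? no] OR [Supervised Importation (section 4)? yes] → satisfied.
section 1 — Tier V Goods: a valid proof of origin accompanies the goods? yes; the goods have undergone substantial transformation in the partner country? yes; the goods are intended for re-export? yes — 3 of 3 hold (need ≥2) → satisfied.
section 7 — Recognised Consignment: [the declaration was not lodged electronically? no] AND [the goods are not subject to anti-dumping measures? no] → not satisfied.
section 8 — Primary Lot: [the importer is an authorised economic operator? yes] OR [the goods originate in a preference-partner country? yes] OR [the importer is established in the territory? no] → satisfied.
section 10 — Supervised Lot: [Tier V Goods (section 1)? yes] AND [Recognised Consignment (section 7)? no] AND [not a Primary Lot (section 8)? no] → not satisfied.
section 3 — Restricted Clearance: [not a Licensed Entry (section 5)? no] OR [Supervised Lot (section 10)? no] → not satisfied.

No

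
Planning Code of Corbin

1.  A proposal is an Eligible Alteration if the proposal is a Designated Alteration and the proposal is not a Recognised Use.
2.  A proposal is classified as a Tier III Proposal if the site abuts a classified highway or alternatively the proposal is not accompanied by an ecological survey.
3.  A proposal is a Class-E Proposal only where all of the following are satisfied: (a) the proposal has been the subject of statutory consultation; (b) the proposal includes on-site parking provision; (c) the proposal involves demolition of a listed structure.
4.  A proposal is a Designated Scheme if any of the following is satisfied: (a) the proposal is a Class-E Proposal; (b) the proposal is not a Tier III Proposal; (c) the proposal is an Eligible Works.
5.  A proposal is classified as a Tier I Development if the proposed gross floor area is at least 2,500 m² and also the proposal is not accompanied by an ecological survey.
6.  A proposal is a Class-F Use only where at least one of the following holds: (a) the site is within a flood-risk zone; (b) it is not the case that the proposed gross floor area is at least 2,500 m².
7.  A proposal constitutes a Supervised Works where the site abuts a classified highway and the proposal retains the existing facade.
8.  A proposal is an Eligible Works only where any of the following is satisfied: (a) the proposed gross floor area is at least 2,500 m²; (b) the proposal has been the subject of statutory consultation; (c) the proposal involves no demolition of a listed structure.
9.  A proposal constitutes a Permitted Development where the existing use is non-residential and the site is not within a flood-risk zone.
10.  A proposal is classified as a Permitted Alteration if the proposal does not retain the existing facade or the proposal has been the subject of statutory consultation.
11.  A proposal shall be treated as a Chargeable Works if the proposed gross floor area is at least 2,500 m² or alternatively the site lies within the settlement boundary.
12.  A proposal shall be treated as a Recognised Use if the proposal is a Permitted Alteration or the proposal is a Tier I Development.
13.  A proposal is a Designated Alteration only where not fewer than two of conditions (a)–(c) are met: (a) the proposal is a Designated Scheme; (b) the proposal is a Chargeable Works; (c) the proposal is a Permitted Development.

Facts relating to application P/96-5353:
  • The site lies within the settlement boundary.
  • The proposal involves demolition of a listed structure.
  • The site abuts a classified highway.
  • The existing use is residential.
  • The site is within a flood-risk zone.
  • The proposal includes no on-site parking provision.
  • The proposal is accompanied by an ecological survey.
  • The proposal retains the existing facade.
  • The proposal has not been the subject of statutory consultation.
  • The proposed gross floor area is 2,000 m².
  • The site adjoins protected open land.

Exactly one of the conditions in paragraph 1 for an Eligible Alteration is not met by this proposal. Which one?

paragraph 3 — Class-E Proposal: [the proposal has been the subject of statutory consultation? no] AND [the proposal includes on-site parking provision? no] AND [the proposal involves demolition of a listed structure? yes] → not satisfied.
paragraph 2 — Tier III Proposal: [the site abuts a classified highway? yes] OR [the proposal is not accompanied by an ecological survey? no] → satisfied.
paragraph 8 — Eligible Works: [proposed gross floor area: 2,000 m² ≥ 2,500 m²? no] OR [the proposal has been the subject of statutory consultation? no] OR [the proposal involves no demolition of a listed structure? no] → not satisfied.
paragraph 4 — Designated Scheme: [Class-E Proposal (paragraph 3)? no] OR [not a Tier III Proposal (paragraph 2)? no] OR [Eligible Works (paragraph 8)? no] → not satisfied.
paragraph 11 — Chargeable Works: [proposed gross floor area: 2,000 m² ≥ 2,500 m²? no] OR [the site lies within the settlement boundary? yes] → satisfied.
paragraph 9 — Permitted Development: [the existing use is non-residential? no] AND [the site is not within a flood-risk zone? no] → not satisfied.
paragraph 13 — Designated Alteration: Designated Scheme (paragraph 4)? no; Chargeable Works (paragraph 11)? yes; Permitted Development (paragraph 9)? no — 1 of 3 hold (need ≥2) → not satisfied.
paragraph 10 — Permitted Alteration: [the proposal does not retain the existing facade? no] OR [the proposal has been the subject of statutory consultation? no] → not satisfied.
paragraph 5 — Tier I Development: [proposed gross floor area: 2,000 m² ≥ 2,500 m²? no] AND [the proposal is not accompanied by an ecological survey? no] → not satisfied.
paragraph 12 — Recognised Use: [Permitted Alteration (paragraph 10)? no] OR [Tier I Development (paragraph 5)? no] → not satisfied.
paragraph 1 — Eligible Alteration: [Designated Alteration (paragraph 13)? no] AND [not a Recognised Use (paragraph 12)? yes] → not satisfied.

Designated Alteration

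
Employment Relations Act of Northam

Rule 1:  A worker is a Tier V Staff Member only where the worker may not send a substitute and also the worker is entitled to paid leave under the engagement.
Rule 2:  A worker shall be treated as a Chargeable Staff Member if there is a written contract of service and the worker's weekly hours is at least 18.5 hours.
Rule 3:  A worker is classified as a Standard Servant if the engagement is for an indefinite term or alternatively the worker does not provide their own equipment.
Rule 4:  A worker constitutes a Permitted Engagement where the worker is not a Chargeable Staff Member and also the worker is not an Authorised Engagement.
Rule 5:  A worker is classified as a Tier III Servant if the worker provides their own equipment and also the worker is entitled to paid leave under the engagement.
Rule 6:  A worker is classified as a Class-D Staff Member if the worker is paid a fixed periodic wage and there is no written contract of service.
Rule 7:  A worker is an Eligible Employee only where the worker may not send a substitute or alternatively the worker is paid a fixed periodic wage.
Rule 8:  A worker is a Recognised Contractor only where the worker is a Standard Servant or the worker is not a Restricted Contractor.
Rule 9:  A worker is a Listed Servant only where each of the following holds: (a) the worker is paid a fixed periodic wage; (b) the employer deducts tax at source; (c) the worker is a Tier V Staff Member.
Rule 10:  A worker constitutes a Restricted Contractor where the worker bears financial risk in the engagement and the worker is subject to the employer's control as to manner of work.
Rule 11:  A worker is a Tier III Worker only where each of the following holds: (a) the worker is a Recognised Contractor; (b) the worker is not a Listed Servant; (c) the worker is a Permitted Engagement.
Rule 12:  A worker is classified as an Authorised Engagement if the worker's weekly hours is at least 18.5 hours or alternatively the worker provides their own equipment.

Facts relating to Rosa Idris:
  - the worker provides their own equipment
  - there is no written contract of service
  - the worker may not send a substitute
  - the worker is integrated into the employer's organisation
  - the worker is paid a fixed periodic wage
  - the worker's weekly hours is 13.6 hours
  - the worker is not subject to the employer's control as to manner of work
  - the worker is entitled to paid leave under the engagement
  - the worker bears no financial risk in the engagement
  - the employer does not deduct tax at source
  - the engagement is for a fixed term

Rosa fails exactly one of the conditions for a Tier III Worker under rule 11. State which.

Under rule 3: the engagement is for an indefinite term? no; or the worker does not provide their own equipment? no. So the worker is not a Standard Servant.
Under rule 10: the worker bears financial risk in the engagement? no; and the worker is subject to the employer's control as to manner of work? no. So the worker is not a Restricted Contractor.
Under rule 8: Standard Servant (rule 3)? no; or not a Restricted Contractor (rule 10)? yes. So the worker is a Recognised Contractor.
Under rule 1: the worker may not send a substitute? yes; and the worker is entitled to paid leave under the engagement? yes. So the worker is a Tier V Staff Member.
Under rule 9: the worker is paid a fixed periodic wage? yes; and the employer deducts tax at source? no; and Tier V Staff Member (rule 1)? yes. So the worker is not a Listed Servant.
Under rule 2: there is a written contract of service? no; and worker's weekly hours: 13.6 hours ≥ 18.5 hours? no. So the worker is not a Chargeable Staff Member.
Under rule 12: worker's weekly hours: 13.6 hours ≥ 18.5 hours? no; or the worker provides their own equipment? yes. So the worker is an Authorised Engagement.
Under rule 4: not a Chargeable Staff Member (rule 2)? yes; and not an Authorised Engagement (rule 12)? no. So the worker is not a Permitted Engagement.
Under rule 11: Recognised Contractor (rule 8)? yes; and not a Listed Servant (rule 9)? yes; and Permitted Engagement (rule 4)? no. So the worker is not a Tier III Worker.

Permitted Engagement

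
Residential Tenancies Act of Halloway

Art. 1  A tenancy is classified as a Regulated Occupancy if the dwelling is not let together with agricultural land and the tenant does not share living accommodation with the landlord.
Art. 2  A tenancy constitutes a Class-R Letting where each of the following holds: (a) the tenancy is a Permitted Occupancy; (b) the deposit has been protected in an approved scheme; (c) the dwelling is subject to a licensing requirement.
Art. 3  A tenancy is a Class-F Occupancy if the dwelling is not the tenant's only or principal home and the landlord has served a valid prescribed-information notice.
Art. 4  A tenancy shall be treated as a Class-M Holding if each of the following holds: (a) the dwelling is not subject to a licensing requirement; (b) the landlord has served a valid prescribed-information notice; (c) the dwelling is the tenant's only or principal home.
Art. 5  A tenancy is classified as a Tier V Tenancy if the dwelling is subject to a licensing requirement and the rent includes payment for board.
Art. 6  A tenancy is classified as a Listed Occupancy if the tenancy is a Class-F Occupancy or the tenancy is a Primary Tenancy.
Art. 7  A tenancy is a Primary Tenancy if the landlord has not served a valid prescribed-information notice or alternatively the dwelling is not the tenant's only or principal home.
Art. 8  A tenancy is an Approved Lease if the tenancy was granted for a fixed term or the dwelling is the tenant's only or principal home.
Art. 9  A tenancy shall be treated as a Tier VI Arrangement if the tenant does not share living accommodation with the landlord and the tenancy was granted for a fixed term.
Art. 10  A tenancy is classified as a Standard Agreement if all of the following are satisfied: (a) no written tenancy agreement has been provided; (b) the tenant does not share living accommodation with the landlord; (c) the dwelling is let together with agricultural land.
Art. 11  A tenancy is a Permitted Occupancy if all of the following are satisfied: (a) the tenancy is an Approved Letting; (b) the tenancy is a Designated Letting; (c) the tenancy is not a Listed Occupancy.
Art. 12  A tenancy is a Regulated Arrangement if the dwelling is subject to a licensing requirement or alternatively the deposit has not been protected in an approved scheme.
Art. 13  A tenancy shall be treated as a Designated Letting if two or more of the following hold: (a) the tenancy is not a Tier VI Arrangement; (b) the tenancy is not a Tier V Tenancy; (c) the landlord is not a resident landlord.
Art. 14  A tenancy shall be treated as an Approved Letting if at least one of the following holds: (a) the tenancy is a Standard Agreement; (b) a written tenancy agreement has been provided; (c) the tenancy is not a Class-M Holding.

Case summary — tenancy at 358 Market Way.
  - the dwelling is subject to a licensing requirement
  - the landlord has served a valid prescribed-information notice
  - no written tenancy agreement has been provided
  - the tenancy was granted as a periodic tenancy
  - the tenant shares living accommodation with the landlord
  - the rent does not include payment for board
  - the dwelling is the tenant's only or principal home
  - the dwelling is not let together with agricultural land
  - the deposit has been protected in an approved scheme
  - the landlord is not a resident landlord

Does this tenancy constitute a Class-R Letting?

Yes

article 10 — Standard Agreement: [no written tenancy agreement has been provided? yes] AND [the tenant does not share living accommodation with the landlord? no] AND [the dwelling is let together with agricultural land? no] → not satisfied.
article 4 — Class-M Holding: [the dwelling is not subject to a licensing requirement? no] AND [the landlord has served a valid prescribed-information notice? yes] AND [the dwelling is the tenant's only or principal home? yes] → not satisfied.
article 14 — Approved Letting: [Standard Agreement (article 10)? no] OR [a written tenancy agreement has been provided? no] OR [not a Class-M Holding (article 4)? yes] → satisfied.
article 9 — Tier VI Arrangement: [the tenant does not share living accommodation with the landlord? no] AND [the tenancy was granted for a fixed term? no] → not satisfied.
article 5 — Tier V Tenancy: [the dwelling is subject to a licensing requirement? yes] AND [the rent includes payment for board? no] → not satisfied.
article 13 — Designated Letting: not a Tier VI Arrangement (article 9)? yes; not a Tier V Tenancy (article 5)? yes; the landlord is not a resident landlord? yes — 3 of 3 hold (need ≥2) → satisfied.
article 3 — Class-F Occupancy: [the dwelling is not the tenant's only or principal home? no] AND [the landlord has served a valid prescribed-information notice? yes] → not satisfied.
article 7 — Primary Tenancy: [the landlord has not served a valid prescribed-information notice? no] OR [the dwelling is not the tenant's only or principal home? no] → not satisfied.
article 6 — Listed Occupancy: [Class-F Occupancy (article 3)? no] OR [Primary Tenancy (article 7)? no] → not satisfied.
article 11 — Permitted Occupancy: [Approved Letting (article 14)? yes] AND [Designated Letting (article 13)? yes] AND [not a Listed Occupancy (article 6)? yes] → satisfied.
article 2 — Class-R Letting: [Permitted Occupancy (article 11)? yes] AND [the deposit has been protected in an approved scheme? yes] AND [the dwelling is subject to a licensing requirement? yes] → satisfied.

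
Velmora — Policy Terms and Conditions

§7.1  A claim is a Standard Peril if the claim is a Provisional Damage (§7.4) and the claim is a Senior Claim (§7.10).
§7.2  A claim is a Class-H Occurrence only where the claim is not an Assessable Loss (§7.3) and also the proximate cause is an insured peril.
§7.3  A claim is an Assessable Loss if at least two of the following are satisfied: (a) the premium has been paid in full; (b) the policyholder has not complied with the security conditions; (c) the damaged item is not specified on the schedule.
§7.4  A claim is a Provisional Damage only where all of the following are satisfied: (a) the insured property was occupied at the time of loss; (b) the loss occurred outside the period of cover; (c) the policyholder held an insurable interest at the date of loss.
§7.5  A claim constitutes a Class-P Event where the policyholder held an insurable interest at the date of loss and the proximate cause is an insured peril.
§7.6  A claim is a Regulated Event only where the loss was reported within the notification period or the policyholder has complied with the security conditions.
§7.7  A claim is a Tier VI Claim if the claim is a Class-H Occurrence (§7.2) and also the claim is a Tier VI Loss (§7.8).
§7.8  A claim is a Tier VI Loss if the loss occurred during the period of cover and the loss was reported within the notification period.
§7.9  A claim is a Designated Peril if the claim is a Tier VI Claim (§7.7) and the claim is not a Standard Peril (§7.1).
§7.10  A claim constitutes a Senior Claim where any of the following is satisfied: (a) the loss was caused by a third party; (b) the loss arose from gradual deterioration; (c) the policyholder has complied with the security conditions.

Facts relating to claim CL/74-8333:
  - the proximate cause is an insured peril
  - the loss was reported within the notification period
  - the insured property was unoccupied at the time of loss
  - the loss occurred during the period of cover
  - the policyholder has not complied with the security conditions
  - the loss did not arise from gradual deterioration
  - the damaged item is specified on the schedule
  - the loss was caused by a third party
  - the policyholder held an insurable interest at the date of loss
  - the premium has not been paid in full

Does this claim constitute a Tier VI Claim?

Yes

§7.3 — Assessable Loss: the premium has been paid in full? no; the policyholder has not complied with the security conditions? yes; the damaged item is not specified on the schedule? no — 1 of 3 hold (need ≥2) → not satisfied.
§7.2 — Class-H Occurrence: [not an Assessable Loss (§7.3)? yes] AND [the proximate cause is an insured peril? yes] → satisfied.
§7.8 — Tier VI Loss: [the loss occurred during the period of cover? yes] AND [the loss was reported within the notification period? yes] → satisfied.
§7.7 — Tier VI Claim: [Class-H Occurrence (§7.2)? yes] AND [Tier VI Loss (§7.8)? yes] → satisfied.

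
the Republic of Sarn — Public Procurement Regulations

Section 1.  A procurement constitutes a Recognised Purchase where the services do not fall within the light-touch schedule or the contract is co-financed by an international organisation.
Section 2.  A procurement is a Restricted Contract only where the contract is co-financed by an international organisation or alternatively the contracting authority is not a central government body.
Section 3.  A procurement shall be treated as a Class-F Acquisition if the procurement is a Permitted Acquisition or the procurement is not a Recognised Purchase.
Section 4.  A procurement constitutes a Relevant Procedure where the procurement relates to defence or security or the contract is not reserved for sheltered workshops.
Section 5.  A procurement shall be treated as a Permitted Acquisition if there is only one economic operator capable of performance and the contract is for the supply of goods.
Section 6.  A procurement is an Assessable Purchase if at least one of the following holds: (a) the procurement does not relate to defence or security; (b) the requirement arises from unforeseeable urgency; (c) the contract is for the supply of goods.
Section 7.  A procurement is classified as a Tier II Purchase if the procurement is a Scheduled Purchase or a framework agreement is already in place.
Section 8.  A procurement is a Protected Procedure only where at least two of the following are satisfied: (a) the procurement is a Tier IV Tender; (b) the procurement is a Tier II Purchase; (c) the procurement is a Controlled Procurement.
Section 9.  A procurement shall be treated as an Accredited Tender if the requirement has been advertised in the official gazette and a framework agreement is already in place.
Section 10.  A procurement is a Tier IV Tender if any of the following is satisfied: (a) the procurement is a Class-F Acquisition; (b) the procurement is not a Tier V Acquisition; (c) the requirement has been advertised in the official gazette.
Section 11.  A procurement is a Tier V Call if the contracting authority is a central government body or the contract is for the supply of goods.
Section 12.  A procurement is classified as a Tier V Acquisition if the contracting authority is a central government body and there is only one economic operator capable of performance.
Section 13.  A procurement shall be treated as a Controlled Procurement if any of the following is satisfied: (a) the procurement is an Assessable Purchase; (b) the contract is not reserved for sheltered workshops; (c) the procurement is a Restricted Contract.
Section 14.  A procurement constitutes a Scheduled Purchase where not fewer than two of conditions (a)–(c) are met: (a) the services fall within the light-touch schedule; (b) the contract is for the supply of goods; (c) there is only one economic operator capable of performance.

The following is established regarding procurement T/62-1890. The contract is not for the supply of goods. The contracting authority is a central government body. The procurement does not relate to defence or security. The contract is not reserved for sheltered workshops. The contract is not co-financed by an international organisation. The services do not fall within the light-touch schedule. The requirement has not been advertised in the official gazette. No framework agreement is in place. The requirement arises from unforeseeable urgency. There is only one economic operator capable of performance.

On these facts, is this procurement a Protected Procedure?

section 5 — Permitted Acquisition: [there is only one economic operator capable of performance? yes] AND [the contract is for the supply of goods? no] → not satisfied.
section 1 — Recognised Purchase: [the services do not fall within the light-touch schedule? yes] OR [the contract is co-financed by an international organisation? no] → satisfied.
section 3 — Class-F Acquisition: [Permitted Acquisition (section 5)? no] OR [not a Recognised Purchase (section 1)? no] → not satisfied.
section 12 — Tier V Acquisition: [the contracting authority is a central government body? yes] AND [there is only one economic operator capable of performance? yes] → satisfied.
section 10 — Tier IV Tender: [Class-F Acquisition (section 3)? no] OR [not a Tier V Acquisition (section 12)? no] OR [the requirement has been advertised in the official gazette? no] → not satisfied.
section 14 — Scheduled Purchase: the services fall within the light-touch schedule? no; the contract is for the supply of goods? no; there is only one economic operator capable of performance? yes — 1 of 3 hold (need ≥2) → not satisfied.
section 7 — Tier II Purchase: [Scheduled Purchase (section 14)? no] OR [a framework agreement is already in place? no] → not satisfied.
section 6 — Assessable Purchase: [the procurement does not relate to defence or security? yes] OR [the requirement arises from unforeseeable urgency? yes] OR [the contract is for the supply of goods? no] → satisfied.
section 2 — Restricted Contract: [the contract is co-financed by an international organisation? no] OR [the contracting authority is not a central government body? no] → not satisfied.
section 13 — Controlled Procurement: [Assessable Purchase (section 6)? yes] OR [the contract is not reserved for sheltered workshops? yes] OR [Restricted Contract (section 2)? no] → satisfied.
section 8 — Protected Procedure: Tier IV Tender (section 10)? no; Tier II Purchase (section 7)? no; Controlled Procurement (section 13)? yes — 1 of 3 hold (need ≥2) → not satisfied.

No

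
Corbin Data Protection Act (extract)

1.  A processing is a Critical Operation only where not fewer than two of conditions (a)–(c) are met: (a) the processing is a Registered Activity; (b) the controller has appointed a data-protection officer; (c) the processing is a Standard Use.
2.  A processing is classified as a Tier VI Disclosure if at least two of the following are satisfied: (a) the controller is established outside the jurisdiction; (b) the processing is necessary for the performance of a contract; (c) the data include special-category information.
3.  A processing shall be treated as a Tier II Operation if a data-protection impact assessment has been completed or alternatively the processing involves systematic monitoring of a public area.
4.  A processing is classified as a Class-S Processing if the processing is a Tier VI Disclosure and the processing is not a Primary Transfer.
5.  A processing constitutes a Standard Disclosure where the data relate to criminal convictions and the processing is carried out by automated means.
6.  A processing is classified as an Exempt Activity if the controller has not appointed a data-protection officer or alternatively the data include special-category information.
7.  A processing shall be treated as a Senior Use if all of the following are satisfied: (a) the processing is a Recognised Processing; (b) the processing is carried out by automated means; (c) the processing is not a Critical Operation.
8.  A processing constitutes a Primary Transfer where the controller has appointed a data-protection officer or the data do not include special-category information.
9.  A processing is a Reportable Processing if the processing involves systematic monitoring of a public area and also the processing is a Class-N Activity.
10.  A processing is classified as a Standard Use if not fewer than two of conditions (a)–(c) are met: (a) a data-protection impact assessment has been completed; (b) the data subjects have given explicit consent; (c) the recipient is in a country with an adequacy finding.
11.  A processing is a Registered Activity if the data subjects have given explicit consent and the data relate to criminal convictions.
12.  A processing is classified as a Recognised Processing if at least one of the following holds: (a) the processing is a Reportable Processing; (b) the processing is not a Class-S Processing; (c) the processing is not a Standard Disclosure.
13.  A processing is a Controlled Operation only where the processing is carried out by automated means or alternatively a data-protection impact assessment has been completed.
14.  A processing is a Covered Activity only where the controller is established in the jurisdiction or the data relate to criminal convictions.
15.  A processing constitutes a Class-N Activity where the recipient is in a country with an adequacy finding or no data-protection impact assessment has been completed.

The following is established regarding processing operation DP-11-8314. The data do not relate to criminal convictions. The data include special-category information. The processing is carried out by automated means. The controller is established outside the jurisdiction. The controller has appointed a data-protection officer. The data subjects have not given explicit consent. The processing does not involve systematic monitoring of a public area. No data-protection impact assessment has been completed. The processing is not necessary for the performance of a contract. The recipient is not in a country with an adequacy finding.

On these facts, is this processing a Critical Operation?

Under paragraph 11: the data subjects have given explicit consent? no; and the data relate to criminal convictions? no. So the processing is not a Registered Activity.
Under paragraph 10: a data-protection impact assessment has been completed? no; the data subjects have given explicit consent? no; the recipient is in a country with an adequacy finding? no — 0 of 3 hold (need ≥2) → not satisfied.
Under paragraph 1: Registered Activity (paragraph 11)? no; the controller has appointed a data-protection officer? yes; Standard Use (paragraph 10)? no — 1 of 3 hold (need ≥2) → not satisfied.

No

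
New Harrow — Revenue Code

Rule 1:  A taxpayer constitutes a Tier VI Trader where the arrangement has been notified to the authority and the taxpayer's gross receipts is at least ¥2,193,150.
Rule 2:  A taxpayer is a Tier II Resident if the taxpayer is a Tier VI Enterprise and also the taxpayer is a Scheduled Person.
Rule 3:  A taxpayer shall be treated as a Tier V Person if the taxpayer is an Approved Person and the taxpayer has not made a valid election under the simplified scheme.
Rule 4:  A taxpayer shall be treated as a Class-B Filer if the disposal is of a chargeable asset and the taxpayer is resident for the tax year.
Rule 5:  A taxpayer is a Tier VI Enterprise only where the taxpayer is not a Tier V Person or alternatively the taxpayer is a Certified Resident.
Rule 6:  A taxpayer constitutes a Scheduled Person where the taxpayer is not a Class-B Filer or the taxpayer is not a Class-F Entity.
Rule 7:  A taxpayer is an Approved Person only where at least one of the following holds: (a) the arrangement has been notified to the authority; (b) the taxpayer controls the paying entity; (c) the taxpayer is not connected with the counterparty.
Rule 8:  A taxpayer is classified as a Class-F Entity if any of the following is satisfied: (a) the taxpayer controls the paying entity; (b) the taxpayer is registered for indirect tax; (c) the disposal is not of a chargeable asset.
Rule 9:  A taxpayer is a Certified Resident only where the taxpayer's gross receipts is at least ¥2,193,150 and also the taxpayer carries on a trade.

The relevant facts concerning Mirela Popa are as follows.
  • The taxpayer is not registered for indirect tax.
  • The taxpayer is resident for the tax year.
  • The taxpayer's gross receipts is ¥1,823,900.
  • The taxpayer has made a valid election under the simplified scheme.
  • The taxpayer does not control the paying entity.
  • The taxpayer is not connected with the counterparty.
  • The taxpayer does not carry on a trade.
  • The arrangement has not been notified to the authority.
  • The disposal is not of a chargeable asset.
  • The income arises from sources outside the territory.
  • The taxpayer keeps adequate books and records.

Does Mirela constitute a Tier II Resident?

Yes

rule 7 — Approved Person: [the arrangement has been notified to the authority? no] OR [the taxpayer controls the paying entity? no] OR [the taxpayer is not connected with the counterparty? yes] → satisfied.
rule 3 — Tier V Person: [Approved Person (rule 7)? yes] AND [the taxpayer has not made a valid election under the simplified scheme? no] → not satisfied.
rule 9 — Certified Resident: [taxpayer's gross receipts: ¥1,823,900 ≥ ¥2,193,150? no] AND [the taxpayer carries on a trade? no] → not satisfied.
rule 5 — Tier VI Enterprise: [not a Tier V Person (rule 3)? yes] OR [Certified Resident (rule 9)? no] → satisfied.
rule 4 — Class-B Filer: [the disposal is of a chargeable asset? no] AND [the taxpayer is resident for the tax year? yes] → not satisfied.
rule 8 — Class-F Entity: [the taxpayer controls the paying entity? no] OR [the taxpayer is registered for indirect tax? no] OR [the disposal is not of a chargeable asset? yes] → satisfied.
rule 6 — Scheduled Person: [not a Class-B Filer (rule 4)? yes] OR [not a Class-F Entity (rule 8)? no] → satisfied.
rule 2 — Tier II Resident: [Tier VI Enterprise (rule 5)? yes] AND [Scheduled Person (rule 6)? yes] → satisfied.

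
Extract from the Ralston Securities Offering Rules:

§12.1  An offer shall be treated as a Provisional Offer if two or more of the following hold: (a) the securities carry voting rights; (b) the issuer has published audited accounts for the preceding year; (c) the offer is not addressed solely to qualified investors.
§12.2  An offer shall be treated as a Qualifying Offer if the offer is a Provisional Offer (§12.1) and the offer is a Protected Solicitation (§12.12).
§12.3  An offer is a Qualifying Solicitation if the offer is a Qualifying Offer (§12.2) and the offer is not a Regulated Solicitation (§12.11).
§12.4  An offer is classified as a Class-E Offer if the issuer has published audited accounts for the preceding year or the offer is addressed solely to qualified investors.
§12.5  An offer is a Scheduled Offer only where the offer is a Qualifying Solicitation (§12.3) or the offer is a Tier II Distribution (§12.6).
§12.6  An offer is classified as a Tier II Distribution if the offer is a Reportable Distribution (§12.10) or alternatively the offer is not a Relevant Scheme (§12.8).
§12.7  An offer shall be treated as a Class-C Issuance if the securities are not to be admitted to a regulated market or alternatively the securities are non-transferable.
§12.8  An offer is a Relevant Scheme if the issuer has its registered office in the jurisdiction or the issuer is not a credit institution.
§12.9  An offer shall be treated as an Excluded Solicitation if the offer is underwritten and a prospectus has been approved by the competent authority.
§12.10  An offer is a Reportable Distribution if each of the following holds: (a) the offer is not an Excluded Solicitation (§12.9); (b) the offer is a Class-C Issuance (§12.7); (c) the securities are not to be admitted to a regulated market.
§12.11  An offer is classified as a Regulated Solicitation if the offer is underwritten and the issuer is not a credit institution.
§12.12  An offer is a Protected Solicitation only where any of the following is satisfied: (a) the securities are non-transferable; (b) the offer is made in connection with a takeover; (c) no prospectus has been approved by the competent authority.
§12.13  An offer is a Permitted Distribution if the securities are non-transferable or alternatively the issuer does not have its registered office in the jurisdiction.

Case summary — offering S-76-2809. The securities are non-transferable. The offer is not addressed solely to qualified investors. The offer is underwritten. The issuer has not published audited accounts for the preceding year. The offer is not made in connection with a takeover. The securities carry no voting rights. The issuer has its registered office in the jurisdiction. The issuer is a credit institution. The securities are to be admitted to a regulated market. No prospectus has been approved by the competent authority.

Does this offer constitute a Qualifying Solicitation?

§12.1 — Provisional Offer: the securities carry voting rights? no; the issuer has published audited accounts for the preceding year? no; the offer is not addressed solely to qualified investors? yes — 1 of 3 hold (need ≥2) → not satisfied.
§12.12 — Protected Solicitation: [the securities are non-transferable? yes] OR [the offer is made in connection with a takeover? no] OR [no prospectus has been approved by the competent authority? yes] → satisfied.
§12.2 — Qualifying Offer: [Provisional Offer (§12.1)? no] AND [Protected Solicitation (§12.12)? yes] → not satisfied.
§12.11 — Regulated Solicitation: [the offer is underwritten? yes] AND [the issuer is not a credit institution? no] → not satisfied.
§12.3 — Qualifying Solicitation: [Qualifying Offer (§12.2)? no] AND [not a Regulated Solicitation (§12.11)? yes] → not satisfied.

No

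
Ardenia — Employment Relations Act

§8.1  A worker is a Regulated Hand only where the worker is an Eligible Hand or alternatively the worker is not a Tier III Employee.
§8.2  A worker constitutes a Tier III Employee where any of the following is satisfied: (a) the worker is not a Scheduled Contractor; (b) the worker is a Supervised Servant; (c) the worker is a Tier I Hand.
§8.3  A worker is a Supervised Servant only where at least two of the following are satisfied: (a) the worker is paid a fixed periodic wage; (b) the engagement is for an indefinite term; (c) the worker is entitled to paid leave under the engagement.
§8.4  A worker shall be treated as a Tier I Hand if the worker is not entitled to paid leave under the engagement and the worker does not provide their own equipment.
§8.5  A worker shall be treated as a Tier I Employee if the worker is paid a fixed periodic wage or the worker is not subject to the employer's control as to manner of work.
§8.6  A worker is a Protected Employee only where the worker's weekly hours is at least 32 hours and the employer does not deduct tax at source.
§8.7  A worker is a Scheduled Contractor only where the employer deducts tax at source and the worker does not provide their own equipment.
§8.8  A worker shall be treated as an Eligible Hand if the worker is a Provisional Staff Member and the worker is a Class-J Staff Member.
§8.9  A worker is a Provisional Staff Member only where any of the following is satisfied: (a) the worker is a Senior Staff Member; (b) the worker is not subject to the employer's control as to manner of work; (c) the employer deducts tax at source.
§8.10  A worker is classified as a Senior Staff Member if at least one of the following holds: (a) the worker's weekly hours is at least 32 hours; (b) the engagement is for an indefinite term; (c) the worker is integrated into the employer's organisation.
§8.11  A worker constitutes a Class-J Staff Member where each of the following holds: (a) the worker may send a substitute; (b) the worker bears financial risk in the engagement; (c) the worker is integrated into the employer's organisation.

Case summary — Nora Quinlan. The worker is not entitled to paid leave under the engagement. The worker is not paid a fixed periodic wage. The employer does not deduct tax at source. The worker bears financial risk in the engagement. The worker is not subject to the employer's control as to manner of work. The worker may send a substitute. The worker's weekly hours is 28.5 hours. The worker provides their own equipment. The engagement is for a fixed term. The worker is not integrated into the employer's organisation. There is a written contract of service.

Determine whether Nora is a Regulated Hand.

§8.10 — Senior Staff Member: [worker's weekly hours: 28.5 hours ≥ 32 hours? no] OR [the engagement is for an indefinite term? no] OR [the worker is integrated into the employer's organisation? no] → not satisfied.
§8.9 — Provisional Staff Member: [Senior Staff Member (§8.10)? no] OR [the worker is not subject to the employer's control as to manner of work? yes] OR [the employer deducts tax at source? no] → satisfied.
§8.11 — Class-J Staff Member: [the worker may send a substitute? yes] AND [the worker bears financial risk in the engagement? yes] AND [the worker is integrated into the employer's organisation? no] → not satisfied.
§8.8 — Eligible Hand: [Provisional Staff Member (§8.9)? yes] AND [Class-J Staff Member (§8.11)? no] → not satisfied.
§8.7 — Scheduled Contractor: [the employer deducts tax at source? no] AND [the worker does not provide their own equipment? no] → not satisfied.
§8.3 — Supervised Servant: the worker is paid a fixed periodic wage? no; the engagement is for an indefinite term? no; the worker is entitled to paid leave under the engagement? no — 0 of 3 hold (need ≥2) → not satisfied.
§8.4 — Tier I Hand: [the worker is not entitled to paid leave under the engagement? yes] AND [the worker does not provide their own equipment? no] → not satisfied.
§8.2 — Tier III Employee: [not a Scheduled Contractor (§8.7)? yes] OR [Supervised Servant (§8.3)? no] OR [Tier I Hand (§8.4)? no] → satisfied.
§8.1 — Regulated Hand: [Eligible Hand (§8.8)? no] OR [not a Tier III Employee (§8.2)? no] → not satisfied.

No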